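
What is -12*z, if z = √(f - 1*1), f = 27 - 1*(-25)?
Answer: -12*√51 ≈ -85.697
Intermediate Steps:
f = 52 (f = 27 + 25 = 52)
z = √51 (z = √(52 - 1*1) = √(52 - 1) = √51 ≈ 7.1414)
-12*z = -12*√51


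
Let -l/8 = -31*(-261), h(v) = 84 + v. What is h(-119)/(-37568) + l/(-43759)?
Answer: 2433233069/1643938112 ≈ 1.4801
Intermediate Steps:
l = -64728 (l = -(-248)*(-261) = -8*8091 = -64728)
h(-119)/(-37568) + l/(-43759) = (84 - 119)/(-37568) - 64728/(-43759) = -35*(-1/37568) - 64728*(-1/43759) = 35/37568 + 64728/43759 = 2433233069/1643938112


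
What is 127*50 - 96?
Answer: 6254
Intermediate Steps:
127*50 - 96 = 6350 - 96 = 6254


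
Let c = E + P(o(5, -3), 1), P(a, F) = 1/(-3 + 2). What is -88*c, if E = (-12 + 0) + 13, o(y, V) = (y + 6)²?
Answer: 0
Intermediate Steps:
o(y, V) = (6 + y)²
P(a, F) = -1 (P(a, F) = 1/(-1) = -1)
E = 1 (E = -12 + 13 = 1)
c = 0 (c = 1 - 1 = 0)
-88*c = -88*0 = 0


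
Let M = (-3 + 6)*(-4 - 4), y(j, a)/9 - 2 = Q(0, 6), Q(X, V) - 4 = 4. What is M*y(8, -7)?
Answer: -2160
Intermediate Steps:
Q(X, V) = 8 (Q(X, V) = 4 + 4 = 8)
y(j, a) = 90 (y(j, a) = 18 + 9*8 = 18 + 72 = 90)
M = -24 (M = 3*(-8) = -24)
M*y(8, -7) = -24*90 = -2160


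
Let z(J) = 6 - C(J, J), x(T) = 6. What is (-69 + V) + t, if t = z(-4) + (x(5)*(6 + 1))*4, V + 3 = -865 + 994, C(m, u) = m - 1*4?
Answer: 239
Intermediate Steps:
C(m, u) = -4 + m (C(m, u) = m - 4 = -4 + m)
V = 126 (V = -3 + (-865 + 994) = -3 + 129 = 126)
z(J) = 10 - J (z(J) = 6 - (-4 + J) = 6 + (4 - J) = 10 - J)
t = 182 (t = (10 - 1*(-4)) + (6*(6 + 1))*4 = (10 + 4) + (6*7)*4 = 14 + 42*4 = 14 + 168 = 182)
(-69 + V) + t = (-69 + 126) + 182 = 57 + 182 = 239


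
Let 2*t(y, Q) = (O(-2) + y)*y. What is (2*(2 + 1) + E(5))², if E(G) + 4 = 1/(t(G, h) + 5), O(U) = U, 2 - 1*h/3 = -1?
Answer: 2704/625 ≈ 4.3264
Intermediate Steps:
h = 9 (h = 6 - 3*(-1) = 6 + 3 = 9)
t(y, Q) = y*(-2 + y)/2 (t(y, Q) = ((-2 + y)*y)/2 = (y*(-2 + y))/2 = y*(-2 + y)/2)
E(G) = -4 + 1/(5 + G*(-2 + G)/2) (E(G) = -4 + 1/(G*(-2 + G)/2 + 5) = -4 + 1/(5 + G*(-2 + G)/2))
(2*(2 + 1) + E(5))² = (2*(2 + 1) + 2*(-19 - 2*5*(-2 + 5))/(10 + 5*(-2 + 5)))² = (2*3 + 2*(-19 - 2*5*3)/(10 + 5*3))² = (6 + 2*(-19 - 30)/(10 + 15))² = (6 + 2*(-49)/25)² = (6 + 2*(1/25)*(-49))² = (6 - 98/25)² = (52/25)² = 2704/625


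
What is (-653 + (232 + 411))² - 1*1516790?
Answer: -1516690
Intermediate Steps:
(-653 + (232 + 411))² - 1*1516790 = (-653 + 643)² - 1516790 = (-10)² - 1516790 = 100 - 1516790 = -1516690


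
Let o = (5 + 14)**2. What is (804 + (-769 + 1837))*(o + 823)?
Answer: 2216448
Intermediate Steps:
o = 361 (o = 19**2 = 361)
(804 + (-769 + 1837))*(o + 823) = (804 + (-769 + 1837))*(361 + 823) = (804 + 1068)*1184 = 1872*1184 = 2216448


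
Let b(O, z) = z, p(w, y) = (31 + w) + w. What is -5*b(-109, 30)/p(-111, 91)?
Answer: 150/191 ≈ 0.78534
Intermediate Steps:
p(w, y) = 31 + 2*w
-5*b(-109, 30)/p(-111, 91) = -150/(31 + 2*(-111)) = -150/(31 - 222) = -150/(-191) = -150*(-1)/191 = -5*(-30/191) = 150/191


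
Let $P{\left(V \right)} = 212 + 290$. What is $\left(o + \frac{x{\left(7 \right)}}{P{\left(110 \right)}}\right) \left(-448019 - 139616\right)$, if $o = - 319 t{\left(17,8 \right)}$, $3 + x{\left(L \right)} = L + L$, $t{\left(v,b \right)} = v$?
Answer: $\frac{1599739327725}{502} \approx 3.1867 \cdot 10^{9}$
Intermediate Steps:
$P{\left(V \right)} = 502$
$x{\left(L \right)} = -3 + 2 L$ ($x{\left(L \right)} = -3 + \left(L + L\right) = -3 + 2 L$)
$o = -5423$ ($o = \left(-319\right) 17 = -5423$)
$\left(o + \frac{x{\left(7 \right)}}{P{\left(110 \right)}}\right) \left(-448019 - 139616\right) = \left(-5423 + \frac{-3 + 2 \cdot 7}{502}\right) \left(-448019 - 139616\right) = \left(-5423 + \left(-3 + 14\right) \frac{1}{502}\right) \left(-587635\right) = \left(-5423 + 11 \cdot \frac{1}{502}\right) \left(-587635\right) = \left(-5423 + \frac{11}{502}\right) \left(-587635\right) = \left(- \frac{2722335}{502}\right) \left(-587635\right) = \frac{1599739327725}{502}$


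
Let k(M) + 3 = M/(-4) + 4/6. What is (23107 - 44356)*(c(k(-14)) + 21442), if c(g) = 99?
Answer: -457724709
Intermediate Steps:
k(M) = -7/3 - M/4 (k(M) = -3 + (M/(-4) + 4/6) = -3 + (M*(-¼) + 4*(⅙)) = -3 + (-M/4 + ⅔) = -3 + (⅔ - M/4) = -7/3 - M/4)
(23107 - 44356)*(c(k(-14)) + 21442) = (23107 - 44356)*(99 + 21442) = -21249*21541 = -457724709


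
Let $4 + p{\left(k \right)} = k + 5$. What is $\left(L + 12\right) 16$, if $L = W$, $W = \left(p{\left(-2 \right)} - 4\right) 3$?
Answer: $-48$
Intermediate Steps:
$p{\left(k \right)} = 1 + k$ ($p{\left(k \right)} = -4 + \left(k + 5\right) = -4 + \left(5 + k\right) = 1 + k$)
$W = -15$ ($W = \left(\left(1 - 2\right) - 4\right) 3 = \left(-1 - 4\right) 3 = \left(-5\right) 3 = -15$)
$L = -15$
$\left(L + 12\right) 16 = \left(-15 + 12\right) 16 = \left(-3\right) 16 = -48$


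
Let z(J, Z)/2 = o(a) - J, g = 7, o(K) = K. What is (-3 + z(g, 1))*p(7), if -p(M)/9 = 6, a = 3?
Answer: 594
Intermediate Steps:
p(M) = -54 (p(M) = -9*6 = -54)
z(J, Z) = 6 - 2*J (z(J, Z) = 2*(3 - J) = 6 - 2*J)
(-3 + z(g, 1))*p(7) = (-3 + (6 - 2*7))*(-54) = (-3 + (6 - 14))*(-54) = (-3 - 8)*(-54) = -11*(-54) = 594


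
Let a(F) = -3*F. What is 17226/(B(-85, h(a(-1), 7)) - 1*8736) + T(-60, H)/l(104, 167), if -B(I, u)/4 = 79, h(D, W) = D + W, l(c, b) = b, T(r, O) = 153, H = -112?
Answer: -745893/755842 ≈ -0.98684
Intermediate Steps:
B(I, u) = -316 (B(I, u) = -4*79 = -316)
17226/(B(-85, h(a(-1), 7)) - 1*8736) + T(-60, H)/l(104, 167) = 17226/(-316 - 1*8736) + 153/167 = 17226/(-316 - 8736) + 153*(1/167) = 17226/(-9052) + 153/167 = 17226*(-1/9052) + 153/167 = -8613/4526 + 153/167 = -745893/755842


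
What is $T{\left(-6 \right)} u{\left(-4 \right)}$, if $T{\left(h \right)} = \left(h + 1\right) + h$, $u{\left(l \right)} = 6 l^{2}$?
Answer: $-1056$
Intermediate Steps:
$T{\left(h \right)} = 1 + 2 h$ ($T{\left(h \right)} = \left(1 + h\right) + h = 1 + 2 h$)
$T{\left(-6 \right)} u{\left(-4 \right)} = \left(1 + 2 \left(-6\right)\right) 6 \left(-4\right)^{2} = \left(1 - 12\right) 6 \cdot 16 = \left(-11\right) 96 = -1056$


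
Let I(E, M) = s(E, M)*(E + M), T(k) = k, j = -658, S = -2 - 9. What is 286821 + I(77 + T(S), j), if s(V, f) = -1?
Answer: 287413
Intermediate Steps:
S = -11
I(E, M) = -E - M (I(E, M) = -(E + M) = -E - M)
286821 + I(77 + T(S), j) = 286821 + (-(77 - 11) - 1*(-658)) = 286821 + (-1*66 + 658) = 286821 + (-66 + 658) = 286821 + 592 = 287413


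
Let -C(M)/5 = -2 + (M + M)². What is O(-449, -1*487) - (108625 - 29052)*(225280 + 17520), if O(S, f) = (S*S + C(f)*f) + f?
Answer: -17010102096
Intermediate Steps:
C(M) = 10 - 20*M² (C(M) = -5*(-2 + (M + M)²) = -5*(-2 + (2*M)²) = -5*(-2 + 4*M²) = 10 - 20*M²)
O(S, f) = f + S² + f*(10 - 20*f²) (O(S, f) = (S*S + (10 - 20*f²)*f) + f = (S² + f*(10 - 20*f²)) + f = f + S² + f*(10 - 20*f²))
O(-449, -1*487) - (108625 - 29052)*(225280 + 17520) = ((-449)² - 20*(-1*487)³ + 11*(-1*487)) - (108625 - 29052)*(225280 + 17520) = (201601 - 20*(-487)³ + 11*(-487)) - 79573*242800 = (201601 - 20*(-115501303) - 5357) - 1*19320324400 = (201601 + 2310026060 - 5357) - 19320324400 = 2310222304 - 19320324400 = -17010102096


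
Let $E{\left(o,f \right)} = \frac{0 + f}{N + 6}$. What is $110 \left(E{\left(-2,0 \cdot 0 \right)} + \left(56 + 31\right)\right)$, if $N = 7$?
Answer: $9570$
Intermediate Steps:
$E{\left(o,f \right)} = \frac{f}{13}$ ($E{\left(o,f \right)} = \frac{0 + f}{7 + 6} = \frac{f}{13}$)
$110 \left(E{\left(-2,0 \cdot 0 \right)} + \left(56 + 31\right)\right) = 110 \left(\frac{0 \cdot 0}{13} + \left(56 + 31\right)\right) = 110 \left(\frac{1}{13} \cdot 0 + 87\right) = 110 \left(0 + 87\right) = 110 \cdot 87 = 9570$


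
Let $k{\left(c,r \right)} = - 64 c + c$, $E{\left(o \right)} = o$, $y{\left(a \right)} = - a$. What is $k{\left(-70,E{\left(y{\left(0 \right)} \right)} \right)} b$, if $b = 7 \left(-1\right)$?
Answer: $-30870$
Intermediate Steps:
$k{\left(c,r \right)} = - 63 c$
$b = -7$
$k{\left(-70,E{\left(y{\left(0 \right)} \right)} \right)} b = \left(-63\right) \left(-70\right) \left(-7\right) = 4410 \left(-7\right) = -30870$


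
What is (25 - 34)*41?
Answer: -369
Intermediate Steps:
(25 - 34)*41 = -9*41 = -369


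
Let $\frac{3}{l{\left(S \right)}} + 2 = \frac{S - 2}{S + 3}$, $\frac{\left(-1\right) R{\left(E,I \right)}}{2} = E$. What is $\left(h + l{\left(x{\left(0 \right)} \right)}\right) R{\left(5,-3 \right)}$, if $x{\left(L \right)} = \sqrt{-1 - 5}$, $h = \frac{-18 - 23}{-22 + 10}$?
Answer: $\frac{25 \left(- \sqrt{6} + 44 i\right)}{6 \left(\sqrt{6} - 8 i\right)} \approx -21.31 + 5.2489 i$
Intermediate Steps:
$h = \frac{41}{12}$ ($h = - \frac{41}{-12} = \left(-41\right) \left(- \frac{1}{12}\right) = \frac{41}{12} \approx 3.4167$)
$x{\left(L \right)} = i \sqrt{6}$ ($x{\left(L \right)} = \sqrt{-6} = i \sqrt{6}$)
$R{\left(E,I \right)} = - 2 E$
$l{\left(S \right)} = \frac{3}{-2 + \frac{-2 + S}{3 + S}}$ ($l{\left(S \right)} = \frac{3}{-2 + \frac{S - 2}{S + 3}} = \frac{3}{-2 + \frac{-2 + S}{3 + S}}$)
$\left(h + l{\left(x{\left(0 \right)} \right)}\right) R{\left(5,-3 \right)} = \left(\frac{41}{12} + \frac{3 \left(-3 - i \sqrt{6}\right)}{8 + i \sqrt{6}}\right) \left(\left(-2\right) 5\right) = \left(\frac{41}{12} + \frac{3 \left(-3 - i \sqrt{6}\right)}{8 + i \sqrt{6}}\right) \left(-10\right) = - \frac{205}{6} - \frac{30 \left(-3 - i \sqrt{6}\right)}{8 + i \sqrt{6}}$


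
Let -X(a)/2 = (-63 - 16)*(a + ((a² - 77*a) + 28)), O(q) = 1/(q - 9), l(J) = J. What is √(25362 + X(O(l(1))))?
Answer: √2002526/8 ≈ 176.89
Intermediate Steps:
O(q) = 1/(-9 + q)
X(a) = 4424 - 12008*a + 158*a² (X(a) = -2*(-63 - 16)*(a + ((a² - 77*a) + 28)) = -(-158)*(a + (28 + a² - 77*a)) = -(-158)*(28 + a² - 76*a) = -2*(-2212 - 79*a² + 6004*a) = 4424 - 12008*a + 158*a²)
√(25362 + X(O(l(1)))) = √(25362 + (4424 - 12008/(-9 + 1) + 158*(1/(-9 + 1))²)) = √(25362 + (4424 - 12008/(-8) + 158*(1/(-8))²)) = √(25362 + (4424 - 12008*(-⅛) + 158*(-⅛)²)) = √(25362 + (4424 + 1501 + 158*(1/64))) = √(25362 + (4424 + 1501 + 79/32)) = √(25362 + 189679/32) = √(1001263/32) = √2002526/8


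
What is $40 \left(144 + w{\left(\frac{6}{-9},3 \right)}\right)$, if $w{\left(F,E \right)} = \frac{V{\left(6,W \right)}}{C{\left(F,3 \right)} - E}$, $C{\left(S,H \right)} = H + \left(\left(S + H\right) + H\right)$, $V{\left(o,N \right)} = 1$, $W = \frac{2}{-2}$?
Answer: $\frac{11535}{2} \approx 5767.5$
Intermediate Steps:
$W = -1$ ($W = 2 \left(- \frac{1}{2}\right) = -1$)
$C{\left(S,H \right)} = S + 3 H$ ($C{\left(S,H \right)} = H + \left(\left(H + S\right) + H\right) = H + \left(S + 2 H\right) = S + 3 H$)
$w{\left(F,E \right)} = \frac{1}{9 + F - E}$ ($w{\left(F,E \right)} = 1 \frac{1}{\left(F + 3 \cdot 3\right) - E} = 1 \frac{1}{\left(F + 9\right) - E} = 1 \frac{1}{\left(9 + F\right) - E} = 1 \frac{1}{9 + F - E} = \frac{1}{9 + F - E}$)
$40 \left(144 + w{\left(\frac{6}{-9},3 \right)}\right) = 40 \left(144 + \frac{1}{9 + \frac{6}{-9} - 3}\right) = 40 \left(144 + \frac{1}{9 + 6 \left(- \frac{1}{9}\right) - 3}\right) = 40 \left(144 + \frac{1}{9 - \frac{2}{3} - 3}\right) = 40 \left(144 + \frac{1}{\frac{16}{3}}\right) = 40 \left(144 + \frac{3}{16}\right) = 40 \cdot \frac{2307}{16} = \frac{11535}{2}$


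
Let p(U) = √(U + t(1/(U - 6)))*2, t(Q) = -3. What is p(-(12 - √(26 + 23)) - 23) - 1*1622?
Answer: -1622 + 2*I*√31 ≈ -1622.0 + 11.136*I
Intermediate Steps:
p(U) = 2*√(-3 + U) (p(U) = √(U - 3)*2 = √(-3 + U)*2 = 2*√(-3 + U))
p(-(12 - √(26 + 23)) - 23) - 1*1622 = 2*√(-3 + (-(12 - √(26 + 23)) - 23)) - 1*1622 = 2*√(-3 + (-(12 - √49) - 23)) - 1622 = 2*√(-3 + (-(12 - 1*7) - 23)) - 1622 = 2*√(-3 + (-(12 - 7) - 23)) - 1622 = 2*√(-3 + (-1*5 - 23)) - 1622 = 2*√(-3 + (-5 - 23)) - 1622 = 2*√(-3 - 28) - 1622 = 2*√(-31) - 1622 = 2*(I*√31) - 1622 = 2*I*√31 - 1622 = -1622 + 2*I*√31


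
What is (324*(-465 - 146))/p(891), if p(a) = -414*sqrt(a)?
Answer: 1222*sqrt(11)/253 ≈ 16.019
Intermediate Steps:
(324*(-465 - 146))/p(891) = (324*(-465 - 146))/((-3726*sqrt(11))) = (324*(-611))/((-3726*sqrt(11))) = -197964*(-sqrt(11)/40986) = -(-1222)*sqrt(11)/253 = 1222*sqrt(11)/253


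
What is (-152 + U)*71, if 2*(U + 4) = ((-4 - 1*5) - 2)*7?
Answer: -27619/2 ≈ -13810.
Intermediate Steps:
U = -85/2 (U = -4 + (((-4 - 1*5) - 2)*7)/2 = -4 + (((-4 - 5) - 2)*7)/2 = -4 + ((-9 - 2)*7)/2 = -4 + (-11*7)/2 = -4 + (½)*(-77) = -4 - 77/2 = -85/2 ≈ -42.500)
(-152 + U)*71 = (-152 - 85/2)*71 = -389/2*71 = -27619/2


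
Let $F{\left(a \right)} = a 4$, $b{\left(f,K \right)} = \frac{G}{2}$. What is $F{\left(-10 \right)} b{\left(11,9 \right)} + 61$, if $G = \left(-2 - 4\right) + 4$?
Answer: $101$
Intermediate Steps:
$G = -2$ ($G = -6 + 4 = -2$)
$b{\left(f,K \right)} = -1$ ($b{\left(f,K \right)} = - \frac{2}{2} = \left(-2\right) \frac{1}{2} = -1$)
$F{\left(a \right)} = 4 a$
$F{\left(-10 \right)} b{\left(11,9 \right)} + 61 = 4 \left(-10\right) \left(-1\right) + 61 = \left(-40\right) \left(-1\right) + 61 = 40 + 61 = 101$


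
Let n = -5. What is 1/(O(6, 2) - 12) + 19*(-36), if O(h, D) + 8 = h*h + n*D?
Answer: -4103/6 ≈ -683.83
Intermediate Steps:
O(h, D) = -8 + h**2 - 5*D (O(h, D) = -8 + (h*h - 5*D) = -8 + (h**2 - 5*D) = -8 + h**2 - 5*D)
1/(O(6, 2) - 12) + 19*(-36) = 1/((-8 + 6**2 - 5*2) - 12) + 19*(-36) = 1/((-8 + 36 - 10) - 12) - 684 = 1/(18 - 12) - 684 = 1/6 - 684 = -4103/6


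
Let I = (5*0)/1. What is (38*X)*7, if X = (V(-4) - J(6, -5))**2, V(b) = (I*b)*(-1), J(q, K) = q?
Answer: 9576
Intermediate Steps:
I = 0 (I = 0*1 = 0)
V(b) = 0 (V(b) = (0*b)*(-1) = 0*(-1) = 0)
X = 36 (X = (0 - 1*6)**2 = (0 - 6)**2 = (-6)**2 = 36)
(38*X)*7 = (38*36)*7 = 1368*7 = 9576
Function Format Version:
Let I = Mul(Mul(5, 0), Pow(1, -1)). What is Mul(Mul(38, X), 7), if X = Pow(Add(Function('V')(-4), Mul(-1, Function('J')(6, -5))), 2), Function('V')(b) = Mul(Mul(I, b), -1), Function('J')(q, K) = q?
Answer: 9576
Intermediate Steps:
I = 0 (I = Mul(0, 1) = 0)
Function('V')(b) = 0 (Function('V')(b) = Mul(Mul(0, b), -1) = Mul(0, -1) = 0)
X = 36 (X = Pow(Add(0, Mul(-1, 6)), 2) = Pow(Add(0, -6), 2) = Pow(-6, 2) = 36)
Mul(Mul(38, X), 7) = Mul(Mul(38, 36), 7) = Mul(1368, 7) = 9576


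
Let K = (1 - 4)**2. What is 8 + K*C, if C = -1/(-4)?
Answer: 41/4 ≈ 10.250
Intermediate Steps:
K = 9 (K = (-3)**2 = 9)
C = 1/4 (C = -1*(-1/4) = 1/4 ≈ 0.25000)
8 + K*C = 8 + 9*(1/4) = 8 + 9/4 = 41/4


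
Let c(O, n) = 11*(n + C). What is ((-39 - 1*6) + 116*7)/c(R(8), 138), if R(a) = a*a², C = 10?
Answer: 767/1628 ≈ 0.47113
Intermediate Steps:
R(a) = a³
c(O, n) = 110 + 11*n (c(O, n) = 11*(n + 10) = 11*(10 + n) = 110 + 11*n)
((-39 - 1*6) + 116*7)/c(R(8), 138) = ((-39 - 1*6) + 116*7)/(110 + 11*138) = ((-39 - 6) + 812)/(110 + 1518) = (-45 + 812)/1628 = 767*(1/1628) = 767/1628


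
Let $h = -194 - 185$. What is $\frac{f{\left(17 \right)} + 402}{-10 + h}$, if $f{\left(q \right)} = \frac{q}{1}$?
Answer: $- \frac{419}{389} \approx -1.0771$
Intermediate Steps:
$f{\left(q \right)} = q$ ($f{\left(q \right)} = q 1 = q$)
$h = -379$
$\frac{f{\left(17 \right)} + 402}{-10 + h} = \frac{17 + 402}{-10 - 379} = \frac{419}{-389} = 419 \left(- \frac{1}{389}\right) = - \frac{419}{389}$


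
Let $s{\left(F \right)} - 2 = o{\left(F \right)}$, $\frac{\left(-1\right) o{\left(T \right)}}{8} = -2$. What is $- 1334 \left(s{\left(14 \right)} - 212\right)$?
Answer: $258796$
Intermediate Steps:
$o{\left(T \right)} = 16$ ($o{\left(T \right)} = \left(-8\right) \left(-2\right) = 16$)
$s{\left(F \right)} = 18$ ($s{\left(F \right)} = 2 + 16 = 18$)
$- 1334 \left(s{\left(14 \right)} - 212\right) = - 1334 \left(18 - 212\right) = \left(-1334\right) \left(-194\right) = 258796$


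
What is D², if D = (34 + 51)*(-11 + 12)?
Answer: 7225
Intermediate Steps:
D = 85 (D = 85*1 = 85)
D² = 85² = 7225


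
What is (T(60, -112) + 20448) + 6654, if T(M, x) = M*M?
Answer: 30702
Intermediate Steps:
T(M, x) = M**2
(T(60, -112) + 20448) + 6654 = (60**2 + 20448) + 6654 = (3600 + 20448) + 6654 = 24048 + 6654 = 30702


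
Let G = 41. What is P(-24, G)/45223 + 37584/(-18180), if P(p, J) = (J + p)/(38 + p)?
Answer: -660970783/319726610 ≈ -2.0673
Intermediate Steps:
P(p, J) = (J + p)/(38 + p)
P(-24, G)/45223 + 37584/(-18180) = ((41 - 24)/(38 - 24))/45223 + 37584/(-18180) = (17/14)*(1/45223) + 37584*(-1/18180) = ((1/14)*17)*(1/45223) - 1044/505 = (17/14)*(1/45223) - 1044/505 = 17/633122 - 1044/505 = -660970783/319726610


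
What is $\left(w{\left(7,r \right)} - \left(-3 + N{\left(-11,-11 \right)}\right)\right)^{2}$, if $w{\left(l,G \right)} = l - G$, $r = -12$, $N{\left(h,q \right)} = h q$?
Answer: $9801$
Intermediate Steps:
$\left(w{\left(7,r \right)} - \left(-3 + N{\left(-11,-11 \right)}\right)\right)^{2} = \left(\left(7 - -12\right) + \left(3 - \left(-11\right) \left(-11\right)\right)\right)^{2} = \left(\left(7 + 12\right) + \left(3 - 121\right)\right)^{2} = \left(19 + \left(3 - 121\right)\right)^{2} = \left(19 - 118\right)^{2} = \left(-99\right)^{2} = 9801$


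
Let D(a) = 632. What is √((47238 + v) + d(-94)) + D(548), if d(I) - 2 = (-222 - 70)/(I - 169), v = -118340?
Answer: 632 + 16*I*√19210309/263 ≈ 632.0 + 266.64*I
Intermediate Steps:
d(I) = 2 - 292/(-169 + I) (d(I) = 2 + (-222 - 70)/(I - 169) = 2 - 292/(-169 + I))
√((47238 + v) + d(-94)) + D(548) = √((47238 - 118340) + 2*(-315 - 94)/(-169 - 94)) + 632 = √(-71102 + 2*(-409)/(-263)) + 632 = √(-71102 + 2*(-1/263)*(-409)) + 632 = √(-71102 + 818/263) + 632 = √(-18699008/263) + 632 = 16*I*√19210309/263 + 632 = 632 + 16*I*√19210309/263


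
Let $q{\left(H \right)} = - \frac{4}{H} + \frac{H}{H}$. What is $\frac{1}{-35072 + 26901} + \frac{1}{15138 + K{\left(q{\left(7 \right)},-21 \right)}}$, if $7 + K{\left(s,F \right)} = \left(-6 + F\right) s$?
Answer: $- \frac{48639}{864785956} \approx -5.6244 \cdot 10^{-5}$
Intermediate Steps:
$q{\left(H \right)} = 1 - \frac{4}{H}$ ($q{\left(H \right)} = - \frac{4}{H} + 1 = 1 - \frac{4}{H}$)
$K{\left(s,F \right)} = -7 + s \left(-6 + F\right)$ ($K{\left(s,F \right)} = -7 + \left(-6 + F\right) s = -7 + s \left(-6 + F\right)$)
$\frac{1}{-35072 + 26901} + \frac{1}{15138 + K{\left(q{\left(7 \right)},-21 \right)}} = \frac{1}{-35072 + 26901} + \frac{1}{15138 - \left(7 + \frac{27 \left(-4 + 7\right)}{7}\right)} = \frac{1}{-8171} + \frac{1}{15138 - \left(7 + 27 \cdot \frac{1}{7} \cdot 3\right)} = - \frac{1}{8171} + \frac{1}{15138 - \frac{130}{7}} = - \frac{1}{8171} + \frac{1}{\frac{105836}{7}} = - \frac{1}{8171} + \frac{7}{105836} = - \frac{48639}{864785956}$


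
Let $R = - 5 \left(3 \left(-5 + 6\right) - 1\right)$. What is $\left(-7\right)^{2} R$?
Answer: $-490$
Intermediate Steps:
$R = -10$ ($R = - 5 \left(3 \cdot 1 - 1\right) = - 5 \left(3 - 1\right) = \left(-5\right) 2 = -10$)
$\left(-7\right)^{2} R = \left(-7\right)^{2} \left(-10\right) = 49 \left(-10\right) = -490$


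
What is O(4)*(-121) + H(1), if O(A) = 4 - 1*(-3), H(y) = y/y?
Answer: -846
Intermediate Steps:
H(y) = 1
O(A) = 7 (O(A) = 4 + 3 = 7)
O(4)*(-121) + H(1) = 7*(-121) + 1 = -847 + 1 = -846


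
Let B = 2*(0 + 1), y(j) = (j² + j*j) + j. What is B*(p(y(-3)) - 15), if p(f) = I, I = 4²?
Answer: 2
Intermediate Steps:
y(j) = j + 2*j² (y(j) = (j² + j²) + j = 2*j² + j = j + 2*j²)
I = 16
p(f) = 16
B = 2 (B = 2*1 = 2)
B*(p(y(-3)) - 15) = 2*(16 - 15) = 2*1 = 2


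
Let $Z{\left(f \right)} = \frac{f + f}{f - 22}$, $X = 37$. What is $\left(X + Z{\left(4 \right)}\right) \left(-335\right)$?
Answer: $- \frac{110215}{9} \approx -12246.0$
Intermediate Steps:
$Z{\left(f \right)} = \frac{2 f}{-22 + f}$
$\left(X + Z{\left(4 \right)}\right) \left(-335\right) = \left(37 + 2 \cdot 4 \frac{1}{-22 + 4}\right) \left(-335\right) = \left(37 + 2 \cdot 4 \frac{1}{-18}\right) \left(-335\right) = \left(37 + 2 \cdot 4 \left(- \frac{1}{18}\right)\right) \left(-335\right) = \left(37 - \frac{4}{9}\right) \left(-335\right) = \frac{329}{9} \left(-335\right) = - \frac{110215}{9}$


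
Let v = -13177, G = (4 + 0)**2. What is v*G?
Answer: -210832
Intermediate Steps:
G = 16 (G = 4**2 = 16)
v*G = -13177*16 = -210832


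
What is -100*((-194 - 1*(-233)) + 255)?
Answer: -29400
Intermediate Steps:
-100*((-194 - 1*(-233)) + 255) = -100*((-194 + 233) + 255) = -100*(39 + 255) = -100*294 = -29400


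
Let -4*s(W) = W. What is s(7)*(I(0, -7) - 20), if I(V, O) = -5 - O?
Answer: 63/2 ≈ 31.500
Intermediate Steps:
s(W) = -W/4
s(7)*(I(0, -7) - 20) = (-¼*7)*((-5 - 1*(-7)) - 20) = -7*((-5 + 7) - 20)/4 = -7*(2 - 20)/4 = -7/4*(-18) = 63/2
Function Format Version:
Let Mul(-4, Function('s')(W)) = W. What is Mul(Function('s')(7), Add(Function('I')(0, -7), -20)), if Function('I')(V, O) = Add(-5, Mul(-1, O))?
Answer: Rational(63, 2) ≈ 31.500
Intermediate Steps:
Function('s')(W) = Mul(Rational(-1, 4), W)
Mul(Function('s')(7), Add(Function('I')(0, -7), -20)) = Mul(Mul(Rational(-1, 4), 7), Add(Add(-5, Mul(-1, -7)), -20)) = Mul(Rational(-7, 4), Add(Add(-5, 7), -20)) = Mul(Rational(-7, 4), Add(2, -20)) = Mul(Rational(-7, 4), -18) = Rational(63, 2)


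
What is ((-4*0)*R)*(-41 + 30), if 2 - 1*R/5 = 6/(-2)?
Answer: 0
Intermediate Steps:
R = 25 (R = 10 - 30/(-2) = 10 - 30*(-1)/2 = 10 - 5*(-3) = 10 + 15 = 25)
((-4*0)*R)*(-41 + 30) = (-4*0*25)*(-41 + 30) = (0*25)*(-11) = 0*(-11) = 0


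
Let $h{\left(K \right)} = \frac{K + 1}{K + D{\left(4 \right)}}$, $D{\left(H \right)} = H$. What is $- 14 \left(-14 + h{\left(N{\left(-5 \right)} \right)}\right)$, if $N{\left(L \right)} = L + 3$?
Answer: $203$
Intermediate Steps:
$N{\left(L \right)} = 3 + L$
$h{\left(K \right)} = \frac{1 + K}{4 + K}$ ($h{\left(K \right)} = \frac{K + 1}{K + 4} = \frac{1 + K}{4 + K}$)
$- 14 \left(-14 + h{\left(N{\left(-5 \right)} \right)}\right) = - 14 \left(-14 + \frac{1 + \left(3 - 5\right)}{4 + \left(3 - 5\right)}\right) = - 14 \left(-14 + \frac{1 - 2}{4 - 2}\right) = - 14 \left(-14 + \frac{1}{2} \left(-1\right)\right) = - 14 \left(-14 - \frac{1}{2}\right) = \left(-14\right) \left(- \frac{29}{2}\right) = 203$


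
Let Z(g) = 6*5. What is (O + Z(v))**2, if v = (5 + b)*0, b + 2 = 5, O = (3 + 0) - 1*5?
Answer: 784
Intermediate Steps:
O = -2 (O = 3 - 5 = -2)
b = 3 (b = -2 + 5 = 3)
v = 0 (v = (5 + 3)*0 = 8*0 = 0)
Z(g) = 30
(O + Z(v))**2 = (-2 + 30)**2 = 28**2 = 784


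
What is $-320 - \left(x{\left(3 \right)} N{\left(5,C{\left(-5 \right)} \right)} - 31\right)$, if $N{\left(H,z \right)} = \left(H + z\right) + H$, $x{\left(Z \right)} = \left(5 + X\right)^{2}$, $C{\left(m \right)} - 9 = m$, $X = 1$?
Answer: $-793$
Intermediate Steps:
$C{\left(m \right)} = 9 + m$
$x{\left(Z \right)} = 36$ ($x{\left(Z \right)} = \left(5 + 1\right)^{2} = 6^{2} = 36$)
$N{\left(H,z \right)} = z + 2 H$
$-320 - \left(x{\left(3 \right)} N{\left(5,C{\left(-5 \right)} \right)} - 31\right) = -320 - \left(36 \left(\left(9 - 5\right) + 2 \cdot 5\right) - 31\right) = -320 - \left(36 \left(4 + 10\right) - 31\right) = -320 - \left(36 \cdot 14 - 31\right) = -320 - \left(504 - 31\right) = -320 - 473 = -793$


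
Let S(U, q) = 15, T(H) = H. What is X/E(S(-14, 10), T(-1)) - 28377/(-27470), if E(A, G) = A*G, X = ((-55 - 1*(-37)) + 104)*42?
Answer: -6586399/27470 ≈ -239.77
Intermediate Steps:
X = 3612 (X = ((-55 + 37) + 104)*42 = (-18 + 104)*42 = 86*42 = 3612)
X/E(S(-14, 10), T(-1)) - 28377/(-27470) = 3612/((15*(-1))) - 28377/(-27470) = 3612/(-15) - 28377*(-1/27470) = 3612*(-1/15) + 28377/27470 = -1204/5 + 28377/27470 = -6586399/27470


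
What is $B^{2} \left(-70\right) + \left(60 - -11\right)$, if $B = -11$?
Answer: $-8399$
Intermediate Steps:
$B^{2} \left(-70\right) + \left(60 - -11\right) = \left(-11\right)^{2} \left(-70\right) + \left(60 - -11\right) = 121 \left(-70\right) + \left(60 + 11\right) = -8470 + 71 = -8399$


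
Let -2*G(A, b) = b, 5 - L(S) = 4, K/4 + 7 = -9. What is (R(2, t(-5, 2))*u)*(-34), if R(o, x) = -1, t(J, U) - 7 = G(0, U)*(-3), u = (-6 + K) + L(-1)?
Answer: -2346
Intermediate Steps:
K = -64 (K = -28 + 4*(-9) = -28 - 36 = -64)
L(S) = 1 (L(S) = 5 - 1*4 = 5 - 4 = 1)
G(A, b) = -b/2
u = -69 (u = (-6 - 64) + 1 = -70 + 1 = -69)
t(J, U) = 7 + 3*U/2 (t(J, U) = 7 - U/2*(-3) = 7 + 3*U/2)
(R(2, t(-5, 2))*u)*(-34) = -1*(-69)*(-34) = 69*(-34) = -2346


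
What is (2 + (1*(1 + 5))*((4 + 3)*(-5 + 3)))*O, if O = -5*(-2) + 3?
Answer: -1066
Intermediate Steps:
O = 13 (O = 10 + 3 = 13)
(2 + (1*(1 + 5))*((4 + 3)*(-5 + 3)))*O = (2 + (1*(1 + 5))*((4 + 3)*(-5 + 3)))*13 = (2 + (1*6)*(7*(-2)))*13 = (2 + 6*(-14))*13 = (2 - 84)*13 = -82*13 = -1066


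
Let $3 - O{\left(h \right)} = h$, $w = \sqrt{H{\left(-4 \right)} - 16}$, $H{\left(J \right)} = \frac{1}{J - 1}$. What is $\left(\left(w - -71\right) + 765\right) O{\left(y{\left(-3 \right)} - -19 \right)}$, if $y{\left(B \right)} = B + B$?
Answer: $-8360 - 18 i \sqrt{5} \approx -8360.0 - 40.249 i$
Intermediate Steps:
$H{\left(J \right)} = \frac{1}{-1 + J}$
$y{\left(B \right)} = 2 B$
$w = \frac{9 i \sqrt{5}}{5}$ ($w = \sqrt{\frac{1}{-1 - 4} - 16} = \sqrt{\frac{1}{-5} - 16} = \sqrt{- \frac{1}{5} - 16} = \sqrt{- \frac{81}{5}} = \frac{9 i \sqrt{5}}{5} \approx 4.0249 i$)
$O{\left(h \right)} = 3 - h$
$\left(\left(w - -71\right) + 765\right) O{\left(y{\left(-3 \right)} - -19 \right)} = \left(\left(\frac{9 i \sqrt{5}}{5} - -71\right) + 765\right) \left(3 - \left(2 \left(-3\right) - -19\right)\right) = \left(\left(\frac{9 i \sqrt{5}}{5} + 71\right) + 765\right) \left(3 - \left(-6 + 19\right)\right) = \left(\left(71 + \frac{9 i \sqrt{5}}{5}\right) + 765\right) \left(3 - 13\right) = \left(836 + \frac{9 i \sqrt{5}}{5}\right) \left(3 - 13\right) = \left(836 + \frac{9 i \sqrt{5}}{5}\right) \left(-10\right) = -8360 - 18 i \sqrt{5}$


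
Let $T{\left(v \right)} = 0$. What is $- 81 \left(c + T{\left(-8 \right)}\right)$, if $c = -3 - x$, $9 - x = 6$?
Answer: $486$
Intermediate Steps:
$x = 3$ ($x = 9 - 6 = 3$)
$c = -6$ ($c = -3 - 3 = -6$)
$- 81 \left(c + T{\left(-8 \right)}\right) = - 81 \left(-6 + 0\right) = \left(-81\right) \left(-6\right) = 486$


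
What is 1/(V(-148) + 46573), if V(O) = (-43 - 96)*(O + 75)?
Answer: 1/56720 ≈ 1.7630e-5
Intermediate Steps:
V(O) = -10425 - 139*O (V(O) = -139*(75 + O) = -10425 - 139*O)
1/(V(-148) + 46573) = 1/((-10425 - 139*(-148)) + 46573) = 1/((-10425 + 20572) + 46573) = 1/(10147 + 46573) = 1/56720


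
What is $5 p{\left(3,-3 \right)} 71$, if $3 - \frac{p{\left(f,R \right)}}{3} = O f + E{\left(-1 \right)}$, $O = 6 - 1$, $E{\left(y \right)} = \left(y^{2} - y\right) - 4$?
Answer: $-10650$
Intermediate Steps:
$E{\left(y \right)} = -4 + y^{2} - y$
$O = 5$ ($O = 6 - 1 = 5$)
$p{\left(f,R \right)} = 15 - 15 f$ ($p{\left(f,R \right)} = 9 - 3 \left(5 f - \left(3 - 1\right)\right) = 9 - 3 \left(5 f + \left(-4 + 1 + 1\right)\right) = 9 - 3 \left(5 f - 2\right) = 9 - 3 \left(-2 + 5 f\right) = 9 - \left(-6 + 15 f\right) = 15 - 15 f$)
$5 p{\left(3,-3 \right)} 71 = 5 \left(15 - 45\right) 71 = 5 \left(-30\right) 71 = \left(-150\right) 71 = -10650$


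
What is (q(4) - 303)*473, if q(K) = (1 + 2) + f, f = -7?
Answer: -145211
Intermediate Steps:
q(K) = -4 (q(K) = (1 + 2) - 7 = 3 - 7 = -4)
(q(4) - 303)*473 = (-4 - 303)*473 = -307*473 = -145211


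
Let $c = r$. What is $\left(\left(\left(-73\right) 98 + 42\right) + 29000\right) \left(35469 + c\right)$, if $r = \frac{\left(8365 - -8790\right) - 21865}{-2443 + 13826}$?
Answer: $\frac{8837037415296}{11383} \approx 7.7634 \cdot 10^{8}$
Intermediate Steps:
$r = - \frac{4710}{11383}$ ($r = \frac{\left(8365 + 8790\right) - 21865}{11383} = \left(17155 - 21865\right) \frac{1}{11383} = \left(-4710\right) \frac{1}{11383} = - \frac{4710}{11383} \approx -0.41377$)
$c = - \frac{4710}{11383} \approx -0.41377$
$\left(\left(\left(-73\right) 98 + 42\right) + 29000\right) \left(35469 + c\right) = \left(\left(\left(-73\right) 98 + 42\right) + 29000\right) \left(35469 - \frac{4710}{11383}\right) = \left(\left(-7154 + 42\right) + 29000\right) \frac{403738917}{11383} = \left(-7112 + 29000\right) \frac{403738917}{11383} = 21888 \cdot \frac{403738917}{11383} = \frac{8837037415296}{11383}$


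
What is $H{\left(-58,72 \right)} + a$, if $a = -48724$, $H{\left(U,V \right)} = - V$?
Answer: $-48796$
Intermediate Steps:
$H{\left(-58,72 \right)} + a = \left(-1\right) 72 - 48724 = -72 - 48724 = -48796$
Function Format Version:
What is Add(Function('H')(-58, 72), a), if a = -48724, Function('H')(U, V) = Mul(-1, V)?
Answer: -48796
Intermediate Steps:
Add(Function('H')(-58, 72), a) = Add(Mul(-1, 72), -48724) = Add(-72, -48724) = -48796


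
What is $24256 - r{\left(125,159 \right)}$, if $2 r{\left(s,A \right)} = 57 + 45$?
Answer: $24205$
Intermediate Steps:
$r{\left(s,A \right)} = 51$ ($r{\left(s,A \right)} = \frac{57 + 45}{2} = \frac{1}{2} \cdot 102 = 51$)
$24256 - r{\left(125,159 \right)} = 24256 - 51 = 24205$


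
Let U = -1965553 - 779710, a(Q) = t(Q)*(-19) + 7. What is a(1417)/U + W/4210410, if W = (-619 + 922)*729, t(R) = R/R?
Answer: 202147811067/3852894262610 ≈ 0.052467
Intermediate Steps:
t(R) = 1
a(Q) = -12 (a(Q) = 1*(-19) + 7 = -19 + 7 = -12)
U = -2745263
W = 220887 (W = 303*729 = 220887)
a(1417)/U + W/4210410 = -12/(-2745263) + 220887/4210410 = -12*(-1/2745263) + 220887*(1/4210410) = 12/2745263 + 73629/1403470 = 202147811067/3852894262610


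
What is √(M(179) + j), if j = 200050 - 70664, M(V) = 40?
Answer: √129426 ≈ 359.76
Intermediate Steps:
j = 129386
√(M(179) + j) = √(40 + 129386) = √129426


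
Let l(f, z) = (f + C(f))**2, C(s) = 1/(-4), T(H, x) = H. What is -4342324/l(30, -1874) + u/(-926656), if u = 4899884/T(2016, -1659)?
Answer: -94601364002429/19281858048 ≈ -4906.2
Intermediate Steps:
C(s) = -1/4
l(f, z) = (-1/4 + f)**2 (l(f, z) = (f - 1/4)**2 = (-1/4 + f)**2)
u = 1224971/504 (u = 4899884/2016 = 4899884*(1/2016) = 1224971/504 ≈ 2430.5)
-4342324/l(30, -1874) + u/(-926656) = -4342324*16/(-1 + 4*30)**2 + (1224971/504)/(-926656) = -4342324*16/(-1 + 120)**2 + (1224971/504)*(-1/926656) = -4342324/((1/16)*119**2) - 1224971/467034624 = -4342324/((1/16)*14161) - 1224971/467034624 = -4342324/14161/16 - 1224971/467034624 = -4342324*16/14161 - 1224971/467034624 = -9925312/2023 - 1224971/467034624 = -94601364002429/19281858048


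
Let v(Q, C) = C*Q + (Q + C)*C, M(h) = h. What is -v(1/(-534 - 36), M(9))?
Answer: -7692/95 ≈ -80.968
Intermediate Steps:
v(Q, C) = C*Q + C*(C + Q) (v(Q, C) = C*Q + (C + Q)*C = C*Q + C*(C + Q))
-v(1/(-534 - 36), M(9)) = -9*(9 + 2/(-534 - 36)) = -9*(9 + 2/(-570)) = -9*(9 + 2*(-1/570)) = -9*(9 - 1/285) = -9*2564/285 = -1*7692/95 = -7692/95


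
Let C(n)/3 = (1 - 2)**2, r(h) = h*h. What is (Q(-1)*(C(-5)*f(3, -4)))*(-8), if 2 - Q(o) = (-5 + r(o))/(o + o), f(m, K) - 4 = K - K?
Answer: 0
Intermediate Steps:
f(m, K) = 4 (f(m, K) = 4 + (K - K) = 4 + 0 = 4)
r(h) = h**2
C(n) = 3 (C(n) = 3*(1 - 2)**2 = 3*(-1)**2 = 3*1 = 3)
Q(o) = 2 - (-5 + o**2)/(2*o) (Q(o) = 2 - (-5 + o**2)/(o + o) = 2 - (-5 + o**2)/(2*o))
(Q(-1)*(C(-5)*f(3, -4)))*(-8) = ((2 - 1/2*(-1) + (5/2)/(-1))*(3*4))*(-8) = ((2 + 1/2 + (5/2)*(-1))*12)*(-8) = ((2 + 1/2 - 5/2)*12)*(-8) = (0*12)*(-8) = 0*(-8) = 0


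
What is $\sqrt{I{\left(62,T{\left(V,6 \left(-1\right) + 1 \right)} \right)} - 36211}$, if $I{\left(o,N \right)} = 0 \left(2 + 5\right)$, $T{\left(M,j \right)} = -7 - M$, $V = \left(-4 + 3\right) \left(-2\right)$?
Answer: $7 i \sqrt{739} \approx 190.29 i$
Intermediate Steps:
$V = 2$ ($V = \left(-1\right) \left(-2\right) = 2$)
$I{\left(o,N \right)} = 0$ ($I{\left(o,N \right)} = 0 \cdot 7 = 0$)
$\sqrt{I{\left(62,T{\left(V,6 \left(-1\right) + 1 \right)} \right)} - 36211} = \sqrt{0 - 36211} = \sqrt{-36211} = 7 i \sqrt{739}$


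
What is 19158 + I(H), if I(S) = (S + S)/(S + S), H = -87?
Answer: 19159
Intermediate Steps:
I(S) = 1 (I(S) = (2*S)/((2*S)) = (2*S)*(1/(2*S)) = 1)
19158 + I(H) = 19158 + 1 = 19159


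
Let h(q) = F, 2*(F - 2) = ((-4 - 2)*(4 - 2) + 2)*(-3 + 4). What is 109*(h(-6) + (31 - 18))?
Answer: 1090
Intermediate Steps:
F = -3 (F = 2 + (((-4 - 2)*(4 - 2) + 2)*(-3 + 4))/2 = 2 + ((-6*2 + 2)*1)/2 = 2 + ((-12 + 2)*1)/2 = 2 + (-10*1)/2 = 2 + (1/2)*(-10) = 2 - 5 = -3)
h(q) = -3
109*(h(-6) + (31 - 18)) = 109*(-3 + (31 - 18)) = 109*(-3 + 13) = 109*10 = 1090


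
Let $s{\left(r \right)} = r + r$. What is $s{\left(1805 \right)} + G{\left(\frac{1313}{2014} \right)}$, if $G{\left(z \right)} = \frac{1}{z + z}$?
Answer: $\frac{4740937}{1313} \approx 3610.8$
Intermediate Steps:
$s{\left(r \right)} = 2 r$
$G{\left(z \right)} = \frac{1}{2 z}$
$s{\left(1805 \right)} + G{\left(\frac{1313}{2014} \right)} = 2 \cdot 1805 + \frac{1}{2 \cdot \frac{1313}{2014}} = 3610 + \frac{1}{2 \cdot 1313 \cdot \frac{1}{2014}} = 3610 + \frac{1}{2 \cdot \frac{1313}{2014}} = 3610 + \frac{1}{2} \cdot \frac{2014}{1313} = 3610 + \frac{1007}{1313} = \frac{4740937}{1313}$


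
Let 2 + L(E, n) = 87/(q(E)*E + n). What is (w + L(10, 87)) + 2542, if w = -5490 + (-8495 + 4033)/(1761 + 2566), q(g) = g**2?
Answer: -13879648295/4703449 ≈ -2950.9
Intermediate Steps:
L(E, n) = -2 + 87/(n + E**3) (L(E, n) = -2 + 87/(E**2*E + n) = -2 + 87/(E**3 + n) = -2 + 87/(n + E**3))
w = -23759692/4327 (w = -5490 - 4462/4327 = -23759692/4327 ≈ -5491.0)
(w + L(10, 87)) + 2542 = (-23759692/4327 + (87 - 2*87 - 2*10**3)/(87 + 10**3)) + 2542 = (-23759692/4327 + (87 - 174 - 2*1000)/(87 + 1000)) + 2542 = (-23759692/4327 + (87 - 174 - 2000)/1087) + 2542 = (-23759692/4327 + (1/1087)*(-2087)) + 2542 = (-23759692/4327 - 2087/1087) + 2542 = -25835815653/4703449 + 2542 = -13879648295/4703449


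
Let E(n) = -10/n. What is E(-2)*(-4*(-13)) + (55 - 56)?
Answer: 259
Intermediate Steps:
E(-2)*(-4*(-13)) + (55 - 56) = (-10/(-2))*(-4*(-13)) + (55 - 56) = -10*(-1/2)*52 - 1 = 5*52 - 1 = 260 - 1 = 259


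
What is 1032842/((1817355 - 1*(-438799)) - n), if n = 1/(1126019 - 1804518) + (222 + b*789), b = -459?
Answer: 350391132079/888183348709 ≈ 0.39450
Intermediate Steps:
n = -245568464572/678499 (n = 1/(1126019 - 1804518) + (222 - 459*789) = 1/(-678499) + (222 - 362151) = -1/678499 - 361929 = -245568464572/678499 ≈ -3.6193e+5)
1032842/((1817355 - 1*(-438799)) - n) = 1032842/((1817355 - 1*(-438799)) - 1*(-245568464572/678499)) = 1032842/((1817355 + 438799) + 245568464572/678499) = 1032842/(2256154 + 245568464572/678499) = 1032842/(1776366697418/678499) = 1032842*(678499/1776366697418) = 350391132079/888183348709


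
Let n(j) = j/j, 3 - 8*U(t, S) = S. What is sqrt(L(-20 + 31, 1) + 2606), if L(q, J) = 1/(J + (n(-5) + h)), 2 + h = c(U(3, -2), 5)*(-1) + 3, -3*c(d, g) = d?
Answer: sqrt(15452822)/77 ≈ 51.052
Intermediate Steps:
U(t, S) = 3/8 - S/8
c(d, g) = -d/3
n(j) = 1
h = 29/24 (h = -2 + (-(3/8 - 1/8*(-2))/3*(-1) + 3) = -2 + (-(3/8 + 1/4)/3*(-1) + 3) = -2 + (-1/3*5/8*(-1) + 3) = -2 + (-5/24*(-1) + 3) = -2 + (5/24 + 3) = -2 + 77/24 = 29/24 ≈ 1.2083)
L(q, J) = 1/(53/24 + J) (L(q, J) = 1/(J + (1 + 29/24)) = 1/(J + 53/24) = 1/(53/24 + J))
sqrt(L(-20 + 31, 1) + 2606) = sqrt(24/(53 + 24*1) + 2606) = sqrt(24/(53 + 24) + 2606) = sqrt(24/77 + 2606) = sqrt(200686/77) = sqrt(15452822)/77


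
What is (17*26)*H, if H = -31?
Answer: -13702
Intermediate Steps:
(17*26)*H = (17*26)*(-31) = 442*(-31) = -13702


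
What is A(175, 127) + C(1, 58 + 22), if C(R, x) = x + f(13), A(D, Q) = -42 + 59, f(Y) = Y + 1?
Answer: 111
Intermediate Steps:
f(Y) = 1 + Y
A(D, Q) = 17
C(R, x) = 14 + x (C(R, x) = x + (1 + 13) = x + 14 = 14 + x)
A(175, 127) + C(1, 58 + 22) = 17 + (14 + (58 + 22)) = 17 + (14 + 80) = 17 + 94 = 111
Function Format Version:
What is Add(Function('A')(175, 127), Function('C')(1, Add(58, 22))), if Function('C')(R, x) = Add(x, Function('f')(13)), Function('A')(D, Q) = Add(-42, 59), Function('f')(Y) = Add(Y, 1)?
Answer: 111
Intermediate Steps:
Function('f')(Y) = Add(1, Y)
Function('A')(D, Q) = 17
Function('C')(R, x) = Add(14, x) (Function('C')(R, x) = Add(x, Add(1, 13)) = Add(x, 14) = Add(14, x))
Add(Function('A')(175, 127), Function('C')(1, Add(58, 22))) = Add(17, Add(14, Add(58, 22))) = Add(17, Add(14, 80)) = Add(17, 94) = 111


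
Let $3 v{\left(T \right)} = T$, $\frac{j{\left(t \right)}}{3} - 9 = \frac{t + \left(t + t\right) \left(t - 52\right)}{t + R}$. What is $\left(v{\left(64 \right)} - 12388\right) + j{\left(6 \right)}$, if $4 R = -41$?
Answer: $- \frac{609667}{51} \approx -11954.0$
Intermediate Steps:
$R = - \frac{41}{4}$ ($R = \frac{1}{4} \left(-41\right) = - \frac{41}{4} \approx -10.25$)
$j{\left(t \right)} = 27 + \frac{3 \left(t + 2 t \left(-52 + t\right)\right)}{- \frac{41}{4} + t}$ ($j{\left(t \right)} = 27 + 3 \frac{t + \left(t + t\right) \left(t - 52\right)}{t - \frac{41}{4}} = 27 + 3 \frac{t + 2 t \left(-52 + t\right)}{- \frac{41}{4} + t} = 27 + \frac{3 \left(t + 2 t \left(-52 + t\right)\right)}{- \frac{41}{4} + t}$)
$v{\left(T \right)} = \frac{T}{3}$
$\left(v{\left(64 \right)} - 12388\right) + j{\left(6 \right)} = \left(\frac{1}{3} \cdot 64 - 12388\right) + \frac{3 \left(-369 - 2256 + 8 \cdot 6^{2}\right)}{-41 + 4 \cdot 6} = \left(\frac{64}{3} - 12388\right) + \frac{3 \left(-369 - 2256 + 8 \cdot 36\right)}{-41 + 24} = - \frac{37100}{3} + \frac{3 \left(-369 - 2256 + 288\right)}{-17} = - \frac{37100}{3} + 3 \left(- \frac{1}{17}\right) \left(-2337\right) = - \frac{37100}{3} + \frac{7011}{17} = - \frac{609667}{51}$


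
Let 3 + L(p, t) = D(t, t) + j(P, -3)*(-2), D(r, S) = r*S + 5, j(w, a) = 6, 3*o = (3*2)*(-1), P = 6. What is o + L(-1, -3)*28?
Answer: -30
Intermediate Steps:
o = -2 (o = ((3*2)*(-1))/3 = (6*(-1))/3 = (⅓)*(-6) = -2)
D(r, S) = 5 + S*r (D(r, S) = S*r + 5 = 5 + S*r)
L(p, t) = -10 + t² (L(p, t) = -3 + ((5 + t*t) + 6*(-2)) = -3 + ((5 + t²) - 12) = -3 + (-7 + t²) = -10 + t²)
o + L(-1, -3)*28 = -2 + (-10 + (-3)²)*28 = -2 + (-10 + 9)*28 = -2 - 1*28 = -2 - 28 = -30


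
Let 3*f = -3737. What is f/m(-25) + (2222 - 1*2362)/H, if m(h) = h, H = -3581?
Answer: 13392697/268575 ≈ 49.866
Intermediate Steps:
f = -3737/3 (f = (1/3)*(-3737) = -3737/3 ≈ -1245.7)
f/m(-25) + (2222 - 1*2362)/H = -3737/3/(-25) + (2222 - 1*2362)/(-3581) = -3737/3*(-1/25) + (2222 - 2362)*(-1/3581) = 3737/75 - 140*(-1/3581) = 3737/75 + 140/3581 = 13392697/268575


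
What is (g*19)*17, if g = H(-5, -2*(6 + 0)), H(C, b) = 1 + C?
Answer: -1292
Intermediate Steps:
g = -4 (g = 1 - 5 = -4)
(g*19)*17 = -4*19*17 = -76*17 = -1292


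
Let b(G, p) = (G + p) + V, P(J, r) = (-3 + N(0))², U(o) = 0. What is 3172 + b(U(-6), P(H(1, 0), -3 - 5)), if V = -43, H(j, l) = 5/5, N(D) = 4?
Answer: 3130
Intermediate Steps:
H(j, l) = 1 (H(j, l) = 5*(⅕) = 1)
P(J, r) = 1 (P(J, r) = (-3 + 4)² = 1² = 1)
b(G, p) = -43 + G + p (b(G, p) = (G + p) - 43 = -43 + G + p)
3172 + b(U(-6), P(H(1, 0), -3 - 5)) = 3172 + (-43 + 0 + 1) = 3172 - 42 = 3130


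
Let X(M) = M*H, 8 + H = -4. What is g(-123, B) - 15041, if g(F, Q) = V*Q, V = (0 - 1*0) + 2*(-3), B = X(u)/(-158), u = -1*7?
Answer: -1187987/79 ≈ -15038.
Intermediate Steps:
H = -12 (H = -8 - 4 = -12)
u = -7
X(M) = -12*M (X(M) = M*(-12) = -12*M)
B = -42/79 (B = -12*(-7)/(-158) = 84*(-1/158) = -42/79 ≈ -0.53165)
V = -6 (V = (0 + 0) - 6 = 0 - 6 = -6)
g(F, Q) = -6*Q
g(-123, B) - 15041 = -6*(-42/79) - 15041 = 252/79 - 15041 = -1187987/79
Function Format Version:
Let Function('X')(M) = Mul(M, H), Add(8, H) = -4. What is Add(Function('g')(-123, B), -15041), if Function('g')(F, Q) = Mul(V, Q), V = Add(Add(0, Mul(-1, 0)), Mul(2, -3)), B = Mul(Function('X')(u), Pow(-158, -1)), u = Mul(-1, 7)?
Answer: Rational(-1187987, 79) ≈ -15038.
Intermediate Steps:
H = -12 (H = Add(-8, -4) = -12)
u = -7
Function('X')(M) = Mul(-12, M) (Function('X')(M) = Mul(M, -12) = Mul(-12, M))
B = Rational(-42, 79) (B = Mul(Mul(-12, -7), Pow(-158, -1)) = Mul(84, Rational(-1, 158)) = Rational(-42, 79) ≈ -0.53165)
V = -6 (V = Add(Add(0, 0), -6) = Add(0, -6) = -6)
Function('g')(F, Q) = Mul(-6, Q)
Add(Function('g')(-123, B), -15041) = Add(Mul(-6, Rational(-42, 79)), -15041) = Add(Rational(252, 79), -15041) = Rational(-1187987, 79)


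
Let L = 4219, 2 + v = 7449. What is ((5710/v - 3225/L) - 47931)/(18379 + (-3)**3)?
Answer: -376484721617/144149881084 ≈ -2.6118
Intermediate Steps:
v = 7447 (v = -2 + 7449 = 7447)
((5710/v - 3225/L) - 47931)/(18379 + (-3)**3) = ((5710/7447 - 3225/4219) - 47931)/(18379 + (-3)**3) = ((5710*(1/7447) - 3225*1/4219) - 47931)/(18379 - 27) = ((5710/7447 - 3225/4219) - 47931)/18352 = (73915/31418893 - 47931)*(1/18352) = -1505938886468/31418893*1/18352 = -376484721617/144149881084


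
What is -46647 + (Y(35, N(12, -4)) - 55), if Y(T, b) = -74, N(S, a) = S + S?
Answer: -46776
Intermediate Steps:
N(S, a) = 2*S
-46647 + (Y(35, N(12, -4)) - 55) = -46647 + (-74 - 55) = -46647 - 129 = -46776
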